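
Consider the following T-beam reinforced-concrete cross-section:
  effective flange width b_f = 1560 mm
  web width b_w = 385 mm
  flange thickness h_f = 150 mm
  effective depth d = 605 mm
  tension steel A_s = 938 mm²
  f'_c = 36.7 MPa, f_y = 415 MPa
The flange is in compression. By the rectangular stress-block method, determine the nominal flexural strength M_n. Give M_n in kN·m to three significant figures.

M_n ≈ 234 kN·m

Tension: T = A_s f_y = 938 × 415 = 389270 N.
Try a within the flange: a = T/(0.85 f'_c b_f) = 389270/(0.85 × 36.7 × 1560) = 8.00 mm.
Since a = 8.00 ≤ h_f = 150 mm, the stress block lies entirely in the flange; analyse as a rectangular beam of width b_f.
M_n = T(d − a/2) = 389270 × (605 − 4) = 233.95 × 10⁶ N·mm.
M_n = 233.95 kN·m.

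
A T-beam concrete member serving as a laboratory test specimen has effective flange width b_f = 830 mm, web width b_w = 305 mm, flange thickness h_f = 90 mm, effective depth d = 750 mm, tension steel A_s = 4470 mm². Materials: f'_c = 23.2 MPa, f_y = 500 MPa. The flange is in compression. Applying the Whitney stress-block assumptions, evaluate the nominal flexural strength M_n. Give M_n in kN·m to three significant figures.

M_n ≈ 1490 kN·m

Tension: T = A_s f_y = 4470 × 500 = 2235000 N.
Try a within the flange: a = T/(0.85 f'_c b_f) = 2235000/(0.85 × 23.2 × 830) = 136.55 mm.
a = 136.55 > h_f = 90 mm: the block extends into the web. Split into flange-overhang and web parts.
C_f = 0.85 f'_c (b_f − b_w) h_f = 0.85 × 23.2 × (830 − 305) × 90 = 931770 N.
Remaining web compression depth: a_w = (T − C_f)/(0.85 f'_c b_w) = (2235000 − 931770)/(0.85 × 23.2 × 305) = 216.68 mm.
M_n = C_f(d − h_f/2) + (T − C_f)(d − a_w/2) = 931770 × (750 − 45) + 1303230 × (750 − 108.34) = 656.90 + 836.23 = 1493.13 × 10⁶ N·mm.
M_n = 1493.13 kN·m.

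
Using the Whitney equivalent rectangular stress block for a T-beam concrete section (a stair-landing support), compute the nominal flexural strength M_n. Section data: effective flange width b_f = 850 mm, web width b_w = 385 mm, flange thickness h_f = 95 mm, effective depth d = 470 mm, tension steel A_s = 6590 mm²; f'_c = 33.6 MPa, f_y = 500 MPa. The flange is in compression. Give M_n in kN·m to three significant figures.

M_n ≈ 1300 kN·m

Tension: T = A_s f_y = 6590 × 500 = 3295000 N.
Try a within the flange: a = T/(0.85 f'_c b_f) = 3295000/(0.85 × 33.6 × 850) = 135.73 mm.
a = 135.73 > h_f = 95 mm: the block extends into the web. Split into flange-overhang and web parts.
C_f = 0.85 f'_c (b_f − b_w) h_f = 0.85 × 33.6 × (850 − 385) × 95 = 1261638 N.
Remaining web compression depth: a_w = (T − C_f)/(0.85 f'_c b_w) = (3295000 − 1261638)/(0.85 × 33.6 × 385) = 184.93 mm.
M_n = C_f(d − h_f/2) + (T − C_f)(d − a_w/2) = 1261638 × (470 − 47.5) + 2033362 × (470 − 92.465) = 533.04 + 767.67 = 1300.71 × 10⁶ N·mm.
M_n = 1300.71 kN·m.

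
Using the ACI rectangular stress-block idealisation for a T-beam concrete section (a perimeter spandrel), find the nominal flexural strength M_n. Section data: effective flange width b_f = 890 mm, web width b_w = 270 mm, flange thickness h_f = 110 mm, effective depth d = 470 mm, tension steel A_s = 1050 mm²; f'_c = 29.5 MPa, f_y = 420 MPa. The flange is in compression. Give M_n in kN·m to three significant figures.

M_n ≈ 203 kN·m

Tension: T = A_s f_y = 1050 × 420 = 441000 N.
Try a within the flange: a = T/(0.85 f'_c b_f) = 441000/(0.85 × 29.5 × 890) = 19.76 mm.
Since a = 19.76 ≤ h_f = 110 mm, the stress block lies entirely in the flange; analyse as a rectangular beam of width b_f.
M_n = T(d − a/2) = 441000 × (470 − 9.88) = 202.91 × 10⁶ N·mm.
M_n = 202.91 kN·m.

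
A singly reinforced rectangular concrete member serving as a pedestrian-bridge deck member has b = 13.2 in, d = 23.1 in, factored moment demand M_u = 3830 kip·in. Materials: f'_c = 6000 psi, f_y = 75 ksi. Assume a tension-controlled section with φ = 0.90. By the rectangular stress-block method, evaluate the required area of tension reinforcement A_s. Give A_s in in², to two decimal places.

A_s ≈ 2.62 in²

M_n = M_u/φ = 3830/0.90 = 4255.56 kip·in.
From M_n = 0.85 f'_c a b (d − a/2):
a = d − √(d² − 2M_n/(0.85 f'_c b)) = 23.1 − √(23.1² − 2 × 4255.56/(0.85 × 6 × 13.2)) = 2.921 in.
A_s = 0.85 f'_c a b / f_y = 0.85 × 6 × 2.921 × 13.2 / 75 = 2.622 in².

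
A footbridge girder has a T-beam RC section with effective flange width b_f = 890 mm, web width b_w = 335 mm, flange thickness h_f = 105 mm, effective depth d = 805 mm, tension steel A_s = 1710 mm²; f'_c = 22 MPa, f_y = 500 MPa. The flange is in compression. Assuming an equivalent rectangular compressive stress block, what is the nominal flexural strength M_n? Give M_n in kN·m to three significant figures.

M_n ≈ 666 kN·m

Tension: T = A_s f_y = 1710 × 500 = 855000 N.
Try a within the flange: a = T/(0.85 f'_c b_f) = 855000/(0.85 × 22 × 890) = 51.37 mm.
Since a = 51.37 ≤ h_f = 105 mm, the stress block lies entirely in the flange; analyse as a rectangular beam of width b_f.
M_n = T(d − a/2) = 855000 × (805 − 25.685) = 666.31 × 10⁶ N·mm.
M_n = 666.31 kN·m.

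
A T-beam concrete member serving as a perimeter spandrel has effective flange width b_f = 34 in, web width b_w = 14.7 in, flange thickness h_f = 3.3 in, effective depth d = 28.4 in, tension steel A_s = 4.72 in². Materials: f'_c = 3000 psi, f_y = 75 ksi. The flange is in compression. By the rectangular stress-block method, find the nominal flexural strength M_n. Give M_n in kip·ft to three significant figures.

Tension: T = A_s f_y = 4.72 × 75 = 354 kips.
Try a within the flange: a = T/(0.85 f'_c b_f) = 354/(0.85 × 3 × 34) = 4.083 in.
a = 4.083 > h_f = 3.3 in: the block extends into the web. Split into flange-overhang and web parts.
C_f = 0.85 f'_c (b_f − b_w) h_f = 0.85 × 3 × (34 − 14.7) × 3.3 = 162.4 kips.
Remaining web compression depth: a_w = (T − C_f)/(0.85 f'_c b_w) = (354 − 162.4)/(0.85 × 3 × 14.7) = 5.111 in.
M_n = C_f(d − h_f/2) + (T − C_f)(d − a_w/2) = 162.4 × (28.4 − 1.65) + 191.6 × (28.4 − 2.5555) = 4344.2 + 4951.8 = 9296.0 kip·in.
M_n = 9296.0/12 = 774.67 kip·ft.

M_n ≈ 775 kip·ft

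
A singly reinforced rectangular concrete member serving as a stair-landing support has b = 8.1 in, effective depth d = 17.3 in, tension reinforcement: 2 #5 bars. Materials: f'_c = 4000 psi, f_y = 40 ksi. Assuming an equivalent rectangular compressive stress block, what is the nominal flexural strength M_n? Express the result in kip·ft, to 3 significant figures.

A_s = 2 × 0.31 = 0.62 in².
T = A_s f_y = 0.62 × 40 = 24.8 kips.
a = T/(0.85 f'_c b) = 24.8/(0.85 × 4 × 8.1) = 0.901 in.
M_n = T(d − a/2) = 24.8 × (17.3 − 0.4505) = 417.9 kip·in = 417.9/12 = 34.83 kip·ft.

M_n ≈ 34.8 kip·ft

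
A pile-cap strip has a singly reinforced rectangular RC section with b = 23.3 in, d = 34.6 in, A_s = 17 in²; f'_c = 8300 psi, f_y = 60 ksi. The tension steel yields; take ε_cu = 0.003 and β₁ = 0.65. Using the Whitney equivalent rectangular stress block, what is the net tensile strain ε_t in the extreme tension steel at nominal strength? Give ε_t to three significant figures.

a = A_s f_y/(0.85 f'_c b) = 6.205 in.
β₁ = 0.65, so c = a/β₁ = 6.205/0.65 = 9.546 in.
From the linear strain diagram with ε_cu = 0.003: ε_t = 0.003 (d − c)/c = 0.003 × (34.6 − 9.546)/9.546 = 0.00787.
Since ε_t ≥ 0.005, the section is tension-controlled.

ε_t ≈ 0.00787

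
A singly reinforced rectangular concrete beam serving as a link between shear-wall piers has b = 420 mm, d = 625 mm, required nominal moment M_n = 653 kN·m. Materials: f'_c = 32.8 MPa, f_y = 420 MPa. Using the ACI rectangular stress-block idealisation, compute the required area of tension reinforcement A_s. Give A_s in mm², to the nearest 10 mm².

A_s ≈ 2700 mm²

With M_n = 0.85 f'_c a b (d − a/2), solve the quadratic for a:
a = d − √(d² − 2M_n/(0.85 f'_c b)) = 625 − √(625² − 2 × 653×10⁶/(0.85 × 32.8 × 420)) = 96.71 mm.
A_s = 0.85 f'_c a b / f_y = 0.85 × 32.8 × 96.71 × 420 / 420 = 2696.3 mm².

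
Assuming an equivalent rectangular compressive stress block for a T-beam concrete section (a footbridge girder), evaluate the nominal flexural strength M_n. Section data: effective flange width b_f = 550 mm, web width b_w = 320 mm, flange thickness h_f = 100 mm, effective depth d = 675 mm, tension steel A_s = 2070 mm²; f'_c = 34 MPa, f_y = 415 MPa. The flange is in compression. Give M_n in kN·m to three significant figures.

Tension: T = A_s f_y = 2070 × 415 = 859050 N.
Try a within the flange: a = T/(0.85 f'_c b_f) = 859050/(0.85 × 34 × 550) = 54.05 mm.
Since a = 54.05 ≤ h_f = 100 mm, the stress block lies entirely in the flange; analyse as a rectangular beam of width b_f.
M_n = T(d − a/2) = 859050 × (675 − 27.025) = 556.64 × 10⁶ N·mm.
M_n = 556.64 kN·m.

M_n ≈ 557 kN·m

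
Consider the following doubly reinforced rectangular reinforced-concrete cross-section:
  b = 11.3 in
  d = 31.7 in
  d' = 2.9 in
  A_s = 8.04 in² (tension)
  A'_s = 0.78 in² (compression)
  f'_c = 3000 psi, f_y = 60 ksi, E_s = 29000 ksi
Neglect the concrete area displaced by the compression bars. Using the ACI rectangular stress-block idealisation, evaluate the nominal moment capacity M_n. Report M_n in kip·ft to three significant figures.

Assume both steels yield.
a = (A_s − A'_s) f_y/(0.85 f'_c b) = (8.04 − 0.78) × 60/(0.85 × 3 × 11.3) = 15.117 in.
c = a/β₁ = 15.117/0.85 = 17.785 in; ε'_s = 0.003(c − d')/c = 0.0025 ≥ ε_y = 0.0021, so the compression steel yields.
M_n = (A_s − A'_s) f_y (d − a/2) + A'_s f_y (d − d') = 435.6 × (31.7 − 7.5585) + 46.8 × (31.7 − 2.9) = 10516.0 + 1347.8 = 11863.8 kip·in = 11863.8/12 = 988.65 kip·ft.

M_n ≈ 989 kip·ft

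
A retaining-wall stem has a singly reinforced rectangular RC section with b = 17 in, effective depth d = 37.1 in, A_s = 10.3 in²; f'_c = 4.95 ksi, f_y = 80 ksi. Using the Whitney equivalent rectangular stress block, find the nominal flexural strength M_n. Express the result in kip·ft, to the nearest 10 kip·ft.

T = A_s f_y = 10.3 × 80 = 824 kips.
a = T/(0.85 f'_c b) = 824/(0.85 × 4.95 × 17) = 11.520 in.
M_n = T(d − a/2) = 824 × (37.1 − 5.76) = 25824.2 kip·in = 25824.2/12 = 2152.02 kip·ft.

M_n ≈ 2150 kip·ft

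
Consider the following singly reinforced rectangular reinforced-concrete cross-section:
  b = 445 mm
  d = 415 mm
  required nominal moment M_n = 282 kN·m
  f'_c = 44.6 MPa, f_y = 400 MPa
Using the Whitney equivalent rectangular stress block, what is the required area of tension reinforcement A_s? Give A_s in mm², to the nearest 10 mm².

A_s ≈ 1790 mm²

With M_n = 0.85 f'_c a b (d − a/2), solve the quadratic for a:
a = d − √(d² − 2M_n/(0.85 f'_c b)) = 415 − √(415² − 2 × 282×10⁶/(0.85 × 44.6 × 445)) = 42.45 mm.
A_s = 0.85 f'_c a b / f_y = 0.85 × 44.6 × 42.45 × 445 / 400 = 1790.3 mm².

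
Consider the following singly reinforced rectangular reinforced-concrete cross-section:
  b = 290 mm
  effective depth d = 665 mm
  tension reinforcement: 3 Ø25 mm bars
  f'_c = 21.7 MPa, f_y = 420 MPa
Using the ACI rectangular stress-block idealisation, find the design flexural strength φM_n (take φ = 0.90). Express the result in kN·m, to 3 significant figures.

φM_n ≈ 338 kN·m

A_s = 3 × 491 = 1473 mm².
T = A_s f_y = 1473 × 420 = 618660 N = 618.66 kN.
From C = T: a = T/(0.85 f'_c b) = 618660/(0.85 × 21.7 × 290) = 115.66 mm.
M_n = T(d − a/2) = 618.66 kN × (665 − 57.83) mm = 375.63 kN·m.
φM_n = 0.90 × 375.63 = 338.07 kN·m.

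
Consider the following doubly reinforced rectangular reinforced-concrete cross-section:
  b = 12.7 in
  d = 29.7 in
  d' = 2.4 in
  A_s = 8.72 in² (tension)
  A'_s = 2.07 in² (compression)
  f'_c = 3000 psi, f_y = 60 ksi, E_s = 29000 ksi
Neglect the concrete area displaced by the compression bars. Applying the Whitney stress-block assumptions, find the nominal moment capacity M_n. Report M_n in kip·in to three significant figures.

M_n ≈ 12800 kip·in

Assume both steels yield.
a = (A_s − A'_s) f_y/(0.85 f'_c b) = (8.72 − 2.07) × 60/(0.85 × 3 × 12.7) = 12.321 in.
c = a/β₁ = 12.321/0.85 = 14.495 in; ε'_s = 0.003(c − d')/c = 0.0025 ≥ ε_y = 0.0021, so the compression steel yields.
M_n = (A_s − A'_s) f_y (d − a/2) + A'_s f_y (d − d') = 399 × (29.7 − 6.1605) + 124.2 × (29.7 − 2.4) = 9392.3 + 3390.7 = 12783.0 kip·in.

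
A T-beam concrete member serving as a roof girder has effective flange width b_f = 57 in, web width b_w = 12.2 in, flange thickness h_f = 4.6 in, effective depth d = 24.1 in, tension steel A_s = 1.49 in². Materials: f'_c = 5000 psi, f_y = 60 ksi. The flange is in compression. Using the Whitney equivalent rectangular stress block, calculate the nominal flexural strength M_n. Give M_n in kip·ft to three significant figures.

Tension: T = A_s f_y = 1.49 × 60 = 89.4 kips.
Try a within the flange: a = T/(0.85 f'_c b_f) = 89.4/(0.85 × 5 × 57) = 0.369 in.
Since a = 0.369 ≤ h_f = 4.6 in, the stress block lies entirely in the flange; analyse as a rectangular beam of width b_f.
M_n = T(d − a/2) = 89.4 × (24.1 − 0.1845) = 2138.0 kip·in.
M_n = 2138.0/12 = 178.17 kip·ft.

M_n ≈ 178 kip·ft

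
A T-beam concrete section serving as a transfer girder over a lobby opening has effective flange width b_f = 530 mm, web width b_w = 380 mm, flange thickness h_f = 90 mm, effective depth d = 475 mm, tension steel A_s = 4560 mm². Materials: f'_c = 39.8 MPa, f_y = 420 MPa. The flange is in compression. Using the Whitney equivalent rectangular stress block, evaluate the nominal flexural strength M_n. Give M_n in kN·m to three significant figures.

M_n ≈ 806 kN·m

Tension: T = A_s f_y = 4560 × 420 = 1915200 N.
Try a within the flange: a = T/(0.85 f'_c b_f) = 1915200/(0.85 × 39.8 × 530) = 106.82 mm.
a = 106.82 > h_f = 90 mm: the block extends into the web. Split into flange-overhang and web parts.
C_f = 0.85 f'_c (b_f − b_w) h_f = 0.85 × 39.8 × (530 − 380) × 90 = 456705 N.
Remaining web compression depth: a_w = (T − C_f)/(0.85 f'_c b_w) = (1915200 − 456705)/(0.85 × 39.8 × 380) = 113.45 mm.
M_n = C_f(d − h_f/2) + (T − C_f)(d − a_w/2) = 456705 × (475 − 45) + 1458495 × (475 − 56.725) = 196.38 + 610.05 = 806.43 × 10⁶ N·mm.
M_n = 806.43 kN·m.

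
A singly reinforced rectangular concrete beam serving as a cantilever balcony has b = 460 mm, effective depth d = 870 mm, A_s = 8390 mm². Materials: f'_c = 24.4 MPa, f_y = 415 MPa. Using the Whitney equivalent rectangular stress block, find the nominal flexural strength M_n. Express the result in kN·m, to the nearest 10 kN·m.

M_n ≈ 2390 kN·m

T = A_s f_y = 8390 × 415 = 3481850 N = 3481.85 kN.
From C = T: a = T/(0.85 f'_c b) = 3481850/(0.85 × 24.4 × 460) = 364.96 mm.
M_n = T(d − a/2) = 3481.85 kN × (870 − 182.48) mm = 2393.84 kN·m.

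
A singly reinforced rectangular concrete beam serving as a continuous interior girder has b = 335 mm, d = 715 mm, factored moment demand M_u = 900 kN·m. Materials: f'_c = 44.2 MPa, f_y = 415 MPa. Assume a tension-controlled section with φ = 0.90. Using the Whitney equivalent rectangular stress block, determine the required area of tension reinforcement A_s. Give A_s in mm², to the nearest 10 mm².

M_n = M_u/φ = 900/0.90 = 1000 kN·m.
With M_n = 0.85 f'_c a b (d − a/2), solve the quadratic for a:
a = d − √(d² − 2M_n/(0.85 f'_c b)) = 715 − √(715² − 2 × 1000×10⁶/(0.85 × 44.2 × 335)) = 121.44 mm.
A_s = 0.85 f'_c a b / f_y = 0.85 × 44.2 × 121.44 × 335 / 415 = 3683.0 mm².

A_s ≈ 3680 mm²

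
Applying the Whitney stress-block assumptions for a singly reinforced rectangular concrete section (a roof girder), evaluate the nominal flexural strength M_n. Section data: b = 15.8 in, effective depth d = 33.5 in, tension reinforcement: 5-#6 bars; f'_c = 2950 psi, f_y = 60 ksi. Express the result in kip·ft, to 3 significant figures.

M_n ≈ 350 kip·ft

A_s = 5 × 0.44 = 2.2 in².
T = A_s f_y = 2.2 × 60 = 132 kips.
a = T/(0.85 f'_c b) = 132/(0.85 × 2.95 × 15.8) = 3.332 in.
M_n = T(d − a/2) = 132 × (33.5 − 1.666) = 4202.1 kip·in = 4202.1/12 = 350.18 kip·ft.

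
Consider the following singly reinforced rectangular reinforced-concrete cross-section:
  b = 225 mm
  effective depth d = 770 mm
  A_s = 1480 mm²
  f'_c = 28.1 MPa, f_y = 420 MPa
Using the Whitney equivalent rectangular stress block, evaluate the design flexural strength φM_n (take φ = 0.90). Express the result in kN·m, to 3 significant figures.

T = A_s f_y = 1480 × 420 = 621600 N = 621.6 kN.
From C = T: a = T/(0.85 f'_c b) = 621600/(0.85 × 28.1 × 225) = 115.67 mm.
M_n = T(d − a/2) = 621.6 kN × (770 − 57.835) mm = 442.68 kN·m.
φM_n = 0.90 × 442.68 = 398.41 kN·m.

φM_n ≈ 398 kN·m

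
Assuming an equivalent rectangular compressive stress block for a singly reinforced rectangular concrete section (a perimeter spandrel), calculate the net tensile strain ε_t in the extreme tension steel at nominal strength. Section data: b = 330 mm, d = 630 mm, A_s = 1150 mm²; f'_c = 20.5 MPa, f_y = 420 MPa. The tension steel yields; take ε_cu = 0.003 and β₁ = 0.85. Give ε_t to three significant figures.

ε_t ≈ 0.0161

a = A_s f_y/(0.85 f'_c b) = 84.00 mm.
β₁ = 0.85, so c = a/β₁ = 84.00/0.85 = 98.82 mm.
From the linear strain diagram with ε_cu = 0.003: ε_t = 0.003 (d − c)/c = 0.003 × (630 − 98.82)/98.82 = 0.0161.
Since ε_t ≥ 0.005, the section is tension-controlled.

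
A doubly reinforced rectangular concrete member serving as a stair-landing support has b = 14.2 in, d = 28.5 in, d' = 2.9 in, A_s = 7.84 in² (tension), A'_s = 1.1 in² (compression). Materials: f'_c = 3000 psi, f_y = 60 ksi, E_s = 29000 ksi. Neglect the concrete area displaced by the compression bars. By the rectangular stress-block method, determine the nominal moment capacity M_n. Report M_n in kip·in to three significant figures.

Assume both steels yield.
a = (A_s − A'_s) f_y/(0.85 f'_c b) = (7.84 − 1.1) × 60/(0.85 × 3 × 14.2) = 11.168 in.
c = a/β₁ = 11.168/0.85 = 13.139 in; ε'_s = 0.003(c − d')/c = 0.0023 ≥ ε_y = 0.0021, so the compression steel yields.
M_n = (A_s − A'_s) f_y (d − a/2) + A'_s f_y (d − d') = 404.4 × (28.5 − 5.584) + 66 × (28.5 − 2.9) = 9267.2 + 1689.6 = 10956.8 kip·in.

M_n ≈ 11000 kip·in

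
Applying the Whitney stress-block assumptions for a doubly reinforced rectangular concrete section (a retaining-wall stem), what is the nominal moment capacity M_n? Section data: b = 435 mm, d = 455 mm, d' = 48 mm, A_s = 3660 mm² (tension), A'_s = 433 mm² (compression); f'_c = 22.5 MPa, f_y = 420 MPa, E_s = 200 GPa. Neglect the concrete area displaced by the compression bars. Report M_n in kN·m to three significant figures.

Assume both tension and compression steel yield.
Net tension couple steel: A_s − A'_s = 3227 mm².
a = (A_s − A'_s) f_y / (0.85 f'_c b) = 1355340/(0.85 × 22.5 × 435) = 162.91 mm.
c = a/β₁ = 162.91/0.85 = 191.66 mm; ε'_s = 0.003(c − d')/c = 0.0022 ≥ f_y/E_s = 0.0021, so compression steel does yield.
M_n = (A_s − A'_s) f_y (d − a/2) + A'_s f_y (d − d') = [1355340 × (455 − 81.455) + 181860 × (455 − 48)] × 10⁻⁶ = 506.28 + 74.02 = 580.30 kN·m.

M_n ≈ 580 kN·m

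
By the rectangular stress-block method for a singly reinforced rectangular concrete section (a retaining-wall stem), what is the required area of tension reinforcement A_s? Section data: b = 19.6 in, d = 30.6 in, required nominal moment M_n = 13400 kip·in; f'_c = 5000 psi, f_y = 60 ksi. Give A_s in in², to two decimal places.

A_s ≈ 8.06 in²

From M_n = 0.85 f'_c a b (d − a/2):
a = d − √(d² − 2M_n/(0.85 f'_c b)) = 30.6 − √(30.6² − 2 × 13400/(0.85 × 5 × 19.6)) = 5.808 in.
A_s = 0.85 f'_c a b / f_y = 0.85 × 5 × 5.808 × 19.6 / 60 = 8.063 in².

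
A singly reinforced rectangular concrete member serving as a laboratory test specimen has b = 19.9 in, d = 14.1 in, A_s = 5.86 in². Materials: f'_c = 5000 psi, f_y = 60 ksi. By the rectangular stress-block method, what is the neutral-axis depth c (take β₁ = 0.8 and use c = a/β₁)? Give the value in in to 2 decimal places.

T = A_s f_y = 5.86 × 60 = 351.6 kips.
a = T/(0.85 f'_c b) = 351.6/(0.85 × 5 × 19.9) = 4.1573 in.
With β₁ = 0.8, c = a/β₁ = 4.1573/0.8 = 5.20 in.

c ≈ 5.20 in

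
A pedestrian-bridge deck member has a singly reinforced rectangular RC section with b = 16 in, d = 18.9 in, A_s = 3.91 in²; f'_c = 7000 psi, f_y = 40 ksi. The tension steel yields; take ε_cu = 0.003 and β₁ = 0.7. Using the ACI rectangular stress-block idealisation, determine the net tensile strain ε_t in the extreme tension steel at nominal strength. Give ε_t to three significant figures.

a = A_s f_y/(0.85 f'_c b) = 1.643 in.
β₁ = 0.7, so c = a/β₁ = 1.643/0.7 = 2.347 in.
From the linear strain diagram with ε_cu = 0.003: ε_t = 0.003 (d − c)/c = 0.003 × (18.9 − 2.347)/2.347 = 0.0212.
Since ε_t ≥ 0.005, the section is tension-controlled.

ε_t ≈ 0.0212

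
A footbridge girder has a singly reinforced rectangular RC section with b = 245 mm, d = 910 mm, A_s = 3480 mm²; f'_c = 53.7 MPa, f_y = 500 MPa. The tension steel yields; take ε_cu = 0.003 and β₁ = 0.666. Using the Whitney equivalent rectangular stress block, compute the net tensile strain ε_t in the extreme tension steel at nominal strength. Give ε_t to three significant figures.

ε_t ≈ 0.00869

a = A_s f_y/(0.85 f'_c b) = 155.59 mm.
β₁ = 0.666, so c = a/β₁ = 155.59/0.666 = 233.62 mm.
From the linear strain diagram with ε_cu = 0.003: ε_t = 0.003 (d − c)/c = 0.003 × (910 − 233.62)/233.62 = 0.00869.
Since ε_t ≥ 0.005, the section is tension-controlled.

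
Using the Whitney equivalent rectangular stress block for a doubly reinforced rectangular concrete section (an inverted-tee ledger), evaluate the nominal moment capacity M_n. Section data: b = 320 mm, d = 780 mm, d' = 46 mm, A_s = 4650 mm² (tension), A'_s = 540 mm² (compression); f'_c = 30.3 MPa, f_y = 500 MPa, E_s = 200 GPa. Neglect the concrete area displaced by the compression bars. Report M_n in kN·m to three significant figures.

Assume both tension and compression steel yield.
Net tension couple steel: A_s − A'_s = 4110 mm².
a = (A_s − A'_s) f_y / (0.85 f'_c b) = 2055000/(0.85 × 30.3 × 320) = 249.34 mm.
c = a/β₁ = 249.34/0.834 = 298.97 mm; ε'_s = 0.003(c − d')/c = 0.0025 ≥ f_y/E_s = 0.0025, so compression steel does yield.
M_n = (A_s − A'_s) f_y (d − a/2) + A'_s f_y (d − d') = [2055000 × (780 − 124.67) + 270000 × (780 − 46)] × 10⁻⁶ = 1346.70 + 198.18 = 1544.88 kN·m.

M_n ≈ 1540 kN·m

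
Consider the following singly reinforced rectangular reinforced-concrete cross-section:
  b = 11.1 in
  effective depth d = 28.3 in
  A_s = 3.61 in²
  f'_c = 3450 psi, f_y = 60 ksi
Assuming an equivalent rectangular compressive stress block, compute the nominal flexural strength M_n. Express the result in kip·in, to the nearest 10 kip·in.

T = A_s f_y = 3.61 × 60 = 216.6 kips.
a = T/(0.85 f'_c b) = 216.6/(0.85 × 3.45 × 11.1) = 6.654 in.
M_n = T(d − a/2) = 216.6 × (28.3 − 3.327) = 5409.2 kip·in.

M_n ≈ 5410 kip·in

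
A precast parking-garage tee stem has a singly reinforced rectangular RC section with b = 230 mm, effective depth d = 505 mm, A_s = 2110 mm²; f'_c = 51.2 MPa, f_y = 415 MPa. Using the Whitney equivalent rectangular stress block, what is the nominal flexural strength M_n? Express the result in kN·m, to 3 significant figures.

M_n ≈ 404 kN·m

T = A_s f_y = 2110 × 415 = 875650 N = 875.65 kN.
From C = T: a = T/(0.85 f'_c b) = 875650/(0.85 × 51.2 × 230) = 87.48 mm.
M_n = T(d − a/2) = 875.65 kN × (505 − 43.74) mm = 403.90 kN·m.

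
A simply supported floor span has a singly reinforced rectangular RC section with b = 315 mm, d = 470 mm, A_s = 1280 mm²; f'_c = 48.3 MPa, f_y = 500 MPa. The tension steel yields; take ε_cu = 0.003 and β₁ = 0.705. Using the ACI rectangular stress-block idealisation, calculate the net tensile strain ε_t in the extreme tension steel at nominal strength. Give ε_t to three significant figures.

a = A_s f_y/(0.85 f'_c b) = 49.49 mm.
β₁ = 0.705, so c = a/β₁ = 49.49/0.705 = 70.20 mm.
From the linear strain diagram with ε_cu = 0.003: ε_t = 0.003 (d − c)/c = 0.003 × (470 − 70.20)/70.20 = 0.0171.
Since ε_t ≥ 0.005, the section is tension-controlled.

ε_t ≈ 0.0171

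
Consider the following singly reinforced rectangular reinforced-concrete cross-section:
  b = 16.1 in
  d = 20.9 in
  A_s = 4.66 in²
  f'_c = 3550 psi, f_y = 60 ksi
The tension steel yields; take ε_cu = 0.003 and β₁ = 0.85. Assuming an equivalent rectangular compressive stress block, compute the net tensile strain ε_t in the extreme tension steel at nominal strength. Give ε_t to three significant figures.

a = A_s f_y/(0.85 f'_c b) = 5.755 in.
β₁ = 0.85, so c = a/β₁ = 5.755/0.85 = 6.771 in.
From the linear strain diagram with ε_cu = 0.003: ε_t = 0.003 (d − c)/c = 0.003 × (20.9 − 6.771)/6.771 = 0.00626.
Since ε_t ≥ 0.005, the section is tension-controlled.

ε_t ≈ 0.00626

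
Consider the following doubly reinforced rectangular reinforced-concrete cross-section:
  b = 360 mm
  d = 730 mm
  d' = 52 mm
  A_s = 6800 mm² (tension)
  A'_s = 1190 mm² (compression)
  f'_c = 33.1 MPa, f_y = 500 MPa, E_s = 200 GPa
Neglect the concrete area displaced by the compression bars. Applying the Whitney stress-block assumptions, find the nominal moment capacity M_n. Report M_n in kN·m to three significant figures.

Assume both tension and compression steel yield.
Net tension couple steel: A_s − A'_s = 5610 mm².
a = (A_s − A'_s) f_y / (0.85 f'_c b) = 2805000/(0.85 × 33.1 × 360) = 276.94 mm.
c = a/β₁ = 276.94/0.814 = 340.22 mm; ε'_s = 0.003(c − d')/c = 0.0025 ≥ f_y/E_s = 0.0025, so compression steel does yield.
M_n = (A_s − A'_s) f_y (d − a/2) + A'_s f_y (d − d') = [2805000 × (730 − 138.47) + 595000 × (730 − 52)] × 10⁻⁶ = 1659.24 + 403.41 = 2062.65 kN·m.

M_n ≈ 2060 kN·m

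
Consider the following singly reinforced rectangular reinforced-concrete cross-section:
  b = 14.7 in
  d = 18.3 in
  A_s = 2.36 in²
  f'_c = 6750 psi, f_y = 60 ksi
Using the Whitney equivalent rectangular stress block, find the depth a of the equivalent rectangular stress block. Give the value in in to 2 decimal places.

T = A_s f_y = 2.36 × 60 = 141.6 kips.
a = T/(0.85 f'_c b) = 141.6/(0.85 × 6.75 × 14.7) = 1.68 in.

a ≈ 1.68 in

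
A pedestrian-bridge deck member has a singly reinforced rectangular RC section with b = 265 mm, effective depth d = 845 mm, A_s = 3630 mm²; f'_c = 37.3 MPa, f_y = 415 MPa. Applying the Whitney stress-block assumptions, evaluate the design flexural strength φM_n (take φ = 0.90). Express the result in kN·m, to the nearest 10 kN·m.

φM_n ≈ 1020 kN·m

T = A_s f_y = 3630 × 415 = 1506450 N = 1506.45 kN.
From C = T: a = T/(0.85 f'_c b) = 1506450/(0.85 × 37.3 × 265) = 179.30 mm.
M_n = T(d − a/2) = 1506.45 kN × (845 − 89.65) mm = 1137.90 kN·m.
φM_n = 0.90 × 1137.90 = 1024.11 kN·m.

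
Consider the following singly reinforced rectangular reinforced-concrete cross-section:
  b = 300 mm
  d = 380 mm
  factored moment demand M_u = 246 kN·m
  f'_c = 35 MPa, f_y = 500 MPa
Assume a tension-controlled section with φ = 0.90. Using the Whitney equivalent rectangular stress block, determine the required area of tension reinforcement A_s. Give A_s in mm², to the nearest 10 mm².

A_s ≈ 1640 mm²

M_n = M_u/φ = 246/0.90 = 273.333 kN·m.
With M_n = 0.85 f'_c a b (d − a/2), solve the quadratic for a:
a = d − √(d² − 2M_n/(0.85 f'_c b)) = 380 − √(380² − 2 × 273.333×10⁶/(0.85 × 35 × 300)) = 91.64 mm.
A_s = 0.85 f'_c a b / f_y = 0.85 × 35 × 91.64 × 300 / 500 = 1635.8 mm².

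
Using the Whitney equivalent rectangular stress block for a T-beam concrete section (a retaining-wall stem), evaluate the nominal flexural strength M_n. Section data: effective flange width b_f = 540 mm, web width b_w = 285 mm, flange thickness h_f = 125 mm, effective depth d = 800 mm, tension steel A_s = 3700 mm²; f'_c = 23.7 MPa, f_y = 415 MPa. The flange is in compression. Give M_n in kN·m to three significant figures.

M_n ≈ 1120 kN·m

Tension: T = A_s f_y = 3700 × 415 = 1535500 N.
Try a within the flange: a = T/(0.85 f'_c b_f) = 1535500/(0.85 × 23.7 × 540) = 141.15 mm.
a = 141.15 > h_f = 125 mm: the block extends into the web. Split into flange-overhang and web parts.
C_f = 0.85 f'_c (b_f − b_w) h_f = 0.85 × 23.7 × (540 − 285) × 125 = 642122 N.
Remaining web compression depth: a_w = (T − C_f)/(0.85 f'_c b_w) = (1535500 − 642122)/(0.85 × 23.7 × 285) = 155.60 mm.
M_n = C_f(d − h_f/2) + (T − C_f)(d − a_w/2) = 642122 × (800 − 62.5) + 893378 × (800 − 77.8) = 473.56 + 645.20 = 1118.76 × 10⁶ N·mm.
M_n = 1118.76 kN·m.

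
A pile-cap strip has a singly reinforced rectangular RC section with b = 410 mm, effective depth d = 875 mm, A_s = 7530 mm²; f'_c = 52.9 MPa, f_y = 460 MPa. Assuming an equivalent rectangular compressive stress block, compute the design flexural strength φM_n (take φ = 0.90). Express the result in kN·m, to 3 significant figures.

T = A_s f_y = 7530 × 460 = 3463800 N = 3463.8 kN.
From C = T: a = T/(0.85 f'_c b) = 3463800/(0.85 × 52.9 × 410) = 187.89 mm.
M_n = T(d − a/2) = 3463.8 kN × (875 − 93.945) mm = 2705.42 kN·m.
φM_n = 0.90 × 2705.42 = 2434.88 kN·m.

φM_n ≈ 2430 kN·m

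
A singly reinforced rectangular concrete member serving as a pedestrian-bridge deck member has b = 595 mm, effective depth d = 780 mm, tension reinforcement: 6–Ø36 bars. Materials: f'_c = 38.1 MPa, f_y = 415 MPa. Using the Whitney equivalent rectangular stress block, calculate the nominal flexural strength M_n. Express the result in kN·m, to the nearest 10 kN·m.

M_n ≈ 1810 kN·m

A_s = 6 × 1018 = 6108 mm².
T = A_s f_y = 6108 × 415 = 2534820 N = 2534.82 kN.
From C = T: a = T/(0.85 f'_c b) = 2534820/(0.85 × 38.1 × 595) = 131.55 mm.
M_n = T(d − a/2) = 2534.82 kN × (780 − 65.775) mm = 1810.43 kN·m.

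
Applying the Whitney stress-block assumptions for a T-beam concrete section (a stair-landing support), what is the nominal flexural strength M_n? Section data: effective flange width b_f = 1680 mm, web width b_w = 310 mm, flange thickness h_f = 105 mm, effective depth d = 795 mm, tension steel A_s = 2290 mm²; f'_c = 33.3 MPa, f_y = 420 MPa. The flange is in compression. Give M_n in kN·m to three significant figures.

Tension: T = A_s f_y = 2290 × 420 = 961800 N.
Try a within the flange: a = T/(0.85 f'_c b_f) = 961800/(0.85 × 33.3 × 1680) = 20.23 mm.
Since a = 20.23 ≤ h_f = 105 mm, the stress block lies entirely in the flange; analyse as a rectangular beam of width b_f.
M_n = T(d − a/2) = 961800 × (795 − 10.115) = 754.90 × 10⁶ N·mm.
M_n = 754.90 kN·m.

M_n ≈ 755 kN·m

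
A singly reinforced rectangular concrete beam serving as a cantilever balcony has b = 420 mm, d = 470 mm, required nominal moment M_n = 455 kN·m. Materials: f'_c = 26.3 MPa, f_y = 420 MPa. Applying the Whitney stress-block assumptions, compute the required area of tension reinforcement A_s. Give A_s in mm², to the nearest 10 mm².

With M_n = 0.85 f'_c a b (d − a/2), solve the quadratic for a:
a = d − √(d² − 2M_n/(0.85 f'_c b)) = 470 − √(470² − 2 × 455×10⁶/(0.85 × 26.3 × 420)) = 117.89 mm.
A_s = 0.85 f'_c a b / f_y = 0.85 × 26.3 × 117.89 × 420 / 420 = 2635.4 mm².

A_s ≈ 2640 mm²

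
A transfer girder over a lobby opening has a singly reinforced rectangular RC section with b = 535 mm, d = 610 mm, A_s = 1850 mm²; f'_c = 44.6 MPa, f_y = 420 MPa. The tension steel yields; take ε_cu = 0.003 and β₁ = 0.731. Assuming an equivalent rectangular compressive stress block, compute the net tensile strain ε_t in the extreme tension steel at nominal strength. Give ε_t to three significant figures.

ε_t ≈ 0.0319

a = A_s f_y/(0.85 f'_c b) = 38.31 mm.
β₁ = 0.731, so c = a/β₁ = 38.31/0.731 = 52.41 mm.
From the linear strain diagram with ε_cu = 0.003: ε_t = 0.003 (d − c)/c = 0.003 × (610 − 52.41)/52.41 = 0.0319.
Since ε_t ≥ 0.005, the section is tension-controlled.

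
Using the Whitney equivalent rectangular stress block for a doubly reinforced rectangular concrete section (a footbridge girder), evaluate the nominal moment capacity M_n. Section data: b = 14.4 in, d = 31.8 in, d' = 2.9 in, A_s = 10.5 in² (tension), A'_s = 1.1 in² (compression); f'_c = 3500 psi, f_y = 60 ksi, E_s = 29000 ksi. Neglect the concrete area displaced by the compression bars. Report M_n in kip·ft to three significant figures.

Assume both steels yield.
a = (A_s − A'_s) f_y/(0.85 f'_c b) = (10.5 − 1.1) × 60/(0.85 × 3.5 × 14.4) = 13.165 in.
c = a/β₁ = 13.165/0.85 = 15.488 in; ε'_s = 0.003(c − d')/c = 0.0024 ≥ ε_y = 0.0021, so the compression steel yields.
M_n = (A_s − A'_s) f_y (d − a/2) + A'_s f_y (d − d') = 564 × (31.8 − 6.5825) + 66 × (31.8 − 2.9) = 14222.7 + 1907.4 = 16130.1 kip·in = 16130.1/12 = 1344.18 kip·ft.

M_n ≈ 1340 kip·ft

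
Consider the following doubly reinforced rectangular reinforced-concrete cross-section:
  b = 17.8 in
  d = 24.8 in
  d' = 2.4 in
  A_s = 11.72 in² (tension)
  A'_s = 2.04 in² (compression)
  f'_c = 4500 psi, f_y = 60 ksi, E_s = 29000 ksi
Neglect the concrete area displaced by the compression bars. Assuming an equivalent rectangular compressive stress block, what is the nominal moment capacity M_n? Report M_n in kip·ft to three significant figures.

M_n ≈ 1220 kip·ft

Assume both steels yield.
a = (A_s − A'_s) f_y/(0.85 f'_c b) = (11.72 − 2.04) × 60/(0.85 × 4.5 × 17.8) = 8.531 in.
c = a/β₁ = 8.531/0.825 = 10.341 in; ε'_s = 0.003(c − d')/c = 0.0023 ≥ ε_y = 0.0021, so the compression steel yields.
M_n = (A_s − A'_s) f_y (d − a/2) + A'_s f_y (d − d') = 580.8 × (24.8 − 4.2655) + 122.4 × (24.8 − 2.4) = 11926.4 + 2741.8 = 14668.2 kip·in = 14668.2/12 = 1222.35 kip·ft.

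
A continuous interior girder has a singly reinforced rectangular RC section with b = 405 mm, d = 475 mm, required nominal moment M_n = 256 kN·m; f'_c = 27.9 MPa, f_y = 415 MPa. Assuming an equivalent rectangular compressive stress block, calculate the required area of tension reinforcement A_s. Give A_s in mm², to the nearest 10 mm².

With M_n = 0.85 f'_c a b (d − a/2), solve the quadratic for a:
a = d − √(d² − 2M_n/(0.85 f'_c b)) = 475 − √(475² − 2 × 256×10⁶/(0.85 × 27.9 × 405)) = 59.89 mm.
A_s = 0.85 f'_c a b / f_y = 0.85 × 27.9 × 59.89 × 405 / 415 = 1386.1 mm².

A_s ≈ 1390 mm²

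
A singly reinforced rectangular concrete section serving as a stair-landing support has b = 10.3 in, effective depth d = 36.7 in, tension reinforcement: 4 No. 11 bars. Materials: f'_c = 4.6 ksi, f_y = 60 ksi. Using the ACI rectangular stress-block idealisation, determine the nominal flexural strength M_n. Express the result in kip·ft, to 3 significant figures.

M_n ≈ 1000 kip·ft

A_s = 4 × 1.56 = 6.24 in².
T = A_s f_y = 6.24 × 60 = 374.4 kips.
a = T/(0.85 f'_c b) = 374.4/(0.85 × 4.6 × 10.3) = 9.297 in.
M_n = T(d − a/2) = 374.4 × (36.7 − 4.6485) = 12000.1 kip·in = 12000.1/12 = 1000.01 kip·ft.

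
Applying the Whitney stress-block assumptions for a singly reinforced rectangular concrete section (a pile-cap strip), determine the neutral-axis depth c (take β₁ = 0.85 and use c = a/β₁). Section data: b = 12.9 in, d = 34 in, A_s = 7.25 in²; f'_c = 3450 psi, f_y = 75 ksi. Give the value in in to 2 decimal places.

T = A_s f_y = 7.25 × 75 = 543.75 kips.
a = T/(0.85 f'_c b) = 543.75/(0.85 × 3.45 × 12.9) = 14.3738 in.
With β₁ = 0.85, c = a/β₁ = 14.3738/0.85 = 16.91 in.

c ≈ 16.91 in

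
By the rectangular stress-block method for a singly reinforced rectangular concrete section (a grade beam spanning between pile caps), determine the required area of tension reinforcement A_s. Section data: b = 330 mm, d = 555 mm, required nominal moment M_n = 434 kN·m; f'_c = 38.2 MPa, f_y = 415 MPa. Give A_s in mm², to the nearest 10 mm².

A_s ≈ 2030 mm²

With M_n = 0.85 f'_c a b (d − a/2), solve the quadratic for a:
a = d − √(d² − 2M_n/(0.85 f'_c b)) = 555 − √(555² − 2 × 434×10⁶/(0.85 × 38.2 × 330)) = 78.54 mm.
A_s = 0.85 f'_c a b / f_y = 0.85 × 38.2 × 78.54 × 330 / 415 = 2027.9 mm².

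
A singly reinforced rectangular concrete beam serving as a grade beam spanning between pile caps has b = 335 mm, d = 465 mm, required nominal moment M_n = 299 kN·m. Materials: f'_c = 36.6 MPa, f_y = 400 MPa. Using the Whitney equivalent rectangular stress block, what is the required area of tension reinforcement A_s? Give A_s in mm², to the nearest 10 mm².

With M_n = 0.85 f'_c a b (d − a/2), solve the quadratic for a:
a = d − √(d² − 2M_n/(0.85 f'_c b)) = 465 − √(465² − 2 × 299×10⁶/(0.85 × 36.6 × 335)) = 66.45 mm.
A_s = 0.85 f'_c a b / f_y = 0.85 × 36.6 × 66.45 × 335 / 400 = 1731.3 mm².

A_s ≈ 1730 mm²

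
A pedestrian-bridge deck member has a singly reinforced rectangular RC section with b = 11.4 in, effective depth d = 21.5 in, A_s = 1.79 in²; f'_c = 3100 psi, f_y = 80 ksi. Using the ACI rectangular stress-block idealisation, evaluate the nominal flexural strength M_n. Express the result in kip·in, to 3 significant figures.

T = A_s f_y = 1.79 × 80 = 143.2 kips.
a = T/(0.85 f'_c b) = 143.2/(0.85 × 3.1 × 11.4) = 4.767 in.
M_n = T(d − a/2) = 143.2 × (21.5 − 2.3835) = 2737.5 kip·in.

M_n ≈ 2740 kip·in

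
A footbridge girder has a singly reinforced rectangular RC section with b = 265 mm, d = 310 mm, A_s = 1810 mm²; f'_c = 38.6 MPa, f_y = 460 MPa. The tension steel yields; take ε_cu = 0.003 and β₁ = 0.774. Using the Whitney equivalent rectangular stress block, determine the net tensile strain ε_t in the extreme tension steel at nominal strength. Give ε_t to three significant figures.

ε_t ≈ 0.00452

a = A_s f_y/(0.85 f'_c b) = 95.76 mm.
β₁ = 0.774, so c = a/β₁ = 95.76/0.774 = 123.72 mm.
From the linear strain diagram with ε_cu = 0.003: ε_t = 0.003 (d − c)/c = 0.003 × (310 − 123.72)/123.72 = 0.00452.
ε_t is between 0.004 and 0.005 — transition zone.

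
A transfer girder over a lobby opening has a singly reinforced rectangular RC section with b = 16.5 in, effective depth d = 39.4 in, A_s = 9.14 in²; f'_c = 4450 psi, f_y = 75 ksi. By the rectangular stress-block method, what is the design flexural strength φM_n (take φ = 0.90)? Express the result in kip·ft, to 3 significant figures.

φM_n ≈ 1740 kip·ft

T = A_s f_y = 9.14 × 75 = 685.5 kips.
a = T/(0.85 f'_c b) = 685.5/(0.85 × 4.45 × 16.5) = 10.984 in.
M_n = T(d − a/2) = 685.5 × (39.4 − 5.492) = 23243.9 kip·in = 23243.9/12 = 1936.99 kip·ft.
φM_n = 0.90 × 1936.99 = 1743.29 kip·ft.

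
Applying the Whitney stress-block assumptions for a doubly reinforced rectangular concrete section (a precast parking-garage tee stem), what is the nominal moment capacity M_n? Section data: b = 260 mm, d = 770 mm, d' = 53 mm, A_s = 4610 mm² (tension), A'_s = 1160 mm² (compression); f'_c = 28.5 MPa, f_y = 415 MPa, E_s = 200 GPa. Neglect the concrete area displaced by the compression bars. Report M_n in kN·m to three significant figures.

Assume both tension and compression steel yield.
Net tension couple steel: A_s − A'_s = 3450 mm².
a = (A_s − A'_s) f_y / (0.85 f'_c b) = 1431750/(0.85 × 28.5 × 260) = 227.32 mm.
c = a/β₁ = 227.32/0.846 = 268.70 mm; ε'_s = 0.003(c − d')/c = 0.0024 ≥ f_y/E_s = 0.0021, so compression steel does yield.
M_n = (A_s − A'_s) f_y (d − a/2) + A'_s f_y (d − d') = [1431750 × (770 − 113.66) + 481400 × (770 − 53)] × 10⁻⁶ = 939.71 + 345.16 = 1284.87 kN·m.

M_n ≈ 1280 kN·m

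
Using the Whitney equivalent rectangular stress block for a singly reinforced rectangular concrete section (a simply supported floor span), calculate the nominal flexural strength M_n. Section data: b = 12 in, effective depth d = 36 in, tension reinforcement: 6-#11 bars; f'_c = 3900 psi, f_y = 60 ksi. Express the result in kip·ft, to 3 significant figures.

M_n ≈ 1350 kip·ft

A_s = 6 × 1.56 = 9.36 in².
T = A_s f_y = 9.36 × 60 = 561.6 kips.
a = T/(0.85 f'_c b) = 561.6/(0.85 × 3.9 × 12) = 14.118 in.
M_n = T(d − a/2) = 561.6 × (36 − 7.059) = 16253.3 kip·in = 16253.3/12 = 1354.44 kip·ft.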